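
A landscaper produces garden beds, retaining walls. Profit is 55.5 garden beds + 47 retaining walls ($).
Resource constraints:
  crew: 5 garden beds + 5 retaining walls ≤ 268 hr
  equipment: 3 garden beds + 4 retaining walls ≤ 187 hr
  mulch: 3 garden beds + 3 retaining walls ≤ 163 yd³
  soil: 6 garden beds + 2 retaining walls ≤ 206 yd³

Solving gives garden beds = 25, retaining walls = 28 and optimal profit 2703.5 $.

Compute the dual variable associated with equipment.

9.5

Binding: equipment and soil. Non-binding: crew (3 unused), mulch (4 unused).
Since crew, mulch are not tight, their duals are 0.
Dual feasibility on the basic columns requires 3·y_equipment + 6·y_soil = 55.5, 4·y_equipment + 2·y_soil = 47.
→ y_equipment = 9.5 and y_soil = 4.5.
Shadow price of equipment = 9.5.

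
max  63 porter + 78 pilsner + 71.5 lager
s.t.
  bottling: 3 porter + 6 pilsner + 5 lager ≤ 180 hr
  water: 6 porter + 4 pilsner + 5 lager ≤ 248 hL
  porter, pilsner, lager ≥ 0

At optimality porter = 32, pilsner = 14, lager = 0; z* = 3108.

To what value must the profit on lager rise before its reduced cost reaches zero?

75

Check each constraint at x*: bottling 180/180 (tight); water 248/248 (tight).
Dual feasibility on the basic columns requires 3·y_bottling + 6·y_water = 63, 6·y_bottling + 4·y_water = 78.
→ y_bottling = 9 and y_water = 6.
lager enters the basis when its profit ≥ yᵀa₃ = 9·5 + 6·5 = 75.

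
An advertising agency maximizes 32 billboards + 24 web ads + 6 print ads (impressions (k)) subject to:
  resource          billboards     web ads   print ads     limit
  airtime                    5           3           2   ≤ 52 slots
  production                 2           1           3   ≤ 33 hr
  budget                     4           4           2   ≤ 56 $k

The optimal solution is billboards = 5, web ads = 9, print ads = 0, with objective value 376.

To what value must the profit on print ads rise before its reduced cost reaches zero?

14

At the optimum: airtime uses 52 of 52 (binding); production uses 19 of 33 (slack = 14); budget uses 56 of 56 (binding).
Slack constraints have shadow price 0 (complementary slackness).
The binding rows give the dual system: 5·y_airtime + 4·y_budget = 32 and 3·y_airtime + 4·y_budget = 24.
This yields shadow prices y_airtime = 4, y_budget = 3.
print ads enters the basis when its profit ≥ yᵀa₃ = 4·2 + 3·2 = 14.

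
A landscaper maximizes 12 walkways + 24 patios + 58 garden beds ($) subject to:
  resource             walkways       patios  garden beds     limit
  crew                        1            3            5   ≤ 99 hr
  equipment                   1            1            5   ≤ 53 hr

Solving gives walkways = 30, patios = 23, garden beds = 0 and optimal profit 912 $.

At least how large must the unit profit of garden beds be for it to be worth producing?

Check each constraint at x*: crew 99/99 (tight); equipment 53/53 (tight).
Dual feasibility on the basic columns requires 1·y_crew + 1·y_equipment = 12, 3·y_crew + 1·y_equipment = 24.
This yields shadow prices y_crew = 6, y_equipment = 6.
garden beds enters the basis when its profit ≥ yᵀa₃ = 6·5 + 6·5 = 60.

60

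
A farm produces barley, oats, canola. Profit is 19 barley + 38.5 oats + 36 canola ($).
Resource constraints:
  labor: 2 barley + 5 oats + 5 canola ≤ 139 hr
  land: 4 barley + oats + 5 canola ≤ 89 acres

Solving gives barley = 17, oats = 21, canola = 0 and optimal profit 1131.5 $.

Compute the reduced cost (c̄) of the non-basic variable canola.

-6.5

Check each constraint at x*: labor 139/139 (tight); land 89/89 (tight).
Dual feasibility on the basic columns requires 2·y_labor + 4·y_land = 19, 5·y_labor + 1·y_land = 38.5.
Solving: y_labor = 7.5, y_land = 1.
Reduced cost of canola: c₃ − yᵀa₃ = 36 − (7.5·5 + 1·5) = 36 − 42.5 = -6.5.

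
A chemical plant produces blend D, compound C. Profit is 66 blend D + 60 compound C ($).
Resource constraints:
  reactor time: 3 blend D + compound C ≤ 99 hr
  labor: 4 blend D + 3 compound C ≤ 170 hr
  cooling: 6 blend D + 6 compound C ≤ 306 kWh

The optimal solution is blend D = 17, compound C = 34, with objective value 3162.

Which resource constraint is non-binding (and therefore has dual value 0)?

reactor time: 85/99 (slack 14)
labor: 170/170 (binding)
cooling: 306/306 (binding)
By complementary slackness, a constraint with positive slack has shadow price 0 → reactor time.

reactor time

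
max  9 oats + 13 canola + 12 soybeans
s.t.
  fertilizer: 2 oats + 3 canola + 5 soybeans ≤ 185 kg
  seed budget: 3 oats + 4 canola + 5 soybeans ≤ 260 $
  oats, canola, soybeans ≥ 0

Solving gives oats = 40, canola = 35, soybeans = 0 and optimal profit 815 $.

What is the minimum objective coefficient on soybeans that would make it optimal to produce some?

20

Check each constraint at x*: fertilizer 185/185 (tight); seed budget 260/260 (tight).
From A_Bᵀ y = c: 2·y_fertilizer + 3·y_seed budget = 9; 3·y_fertilizer + 4·y_seed budget = 13.
→ y_fertilizer = 3 and y_seed budget = 1.
soybeans enters the basis when its profit ≥ yᵀa₃ = 3·5 + 1·5 = 20.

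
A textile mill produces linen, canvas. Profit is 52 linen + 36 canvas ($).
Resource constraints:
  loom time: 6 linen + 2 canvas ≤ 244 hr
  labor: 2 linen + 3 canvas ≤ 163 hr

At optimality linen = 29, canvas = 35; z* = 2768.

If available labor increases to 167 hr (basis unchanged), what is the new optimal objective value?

2800

Check each constraint at x*: loom time 244/244 (tight); labor 163/163 (tight).
Dual feasibility on the basic columns requires 6·y_loom time + 2·y_labor = 52, 2·y_loom time + 3·y_labor = 36.
Solving: y_loom time = 6, y_labor = 8.
Δz = y_labor·Δb = 8 × (4) = 32, so new z* = 2768 + 32 = 2800.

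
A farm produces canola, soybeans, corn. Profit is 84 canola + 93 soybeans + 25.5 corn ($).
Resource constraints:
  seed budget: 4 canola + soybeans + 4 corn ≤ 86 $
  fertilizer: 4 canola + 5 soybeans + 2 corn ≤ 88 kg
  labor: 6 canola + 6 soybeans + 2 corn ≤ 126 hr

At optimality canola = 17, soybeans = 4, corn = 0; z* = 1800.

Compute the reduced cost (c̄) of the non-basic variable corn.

At the optimum: seed budget uses 72 of 86 (slack = 14); fertilizer uses 88 of 88 (binding); labor uses 126 of 126 (binding).
Since seed budget is not tight, its dual is 0.
From A_Bᵀ y = c: 4·y_fertilizer + 6·y_labor = 84; 5·y_fertilizer + 6·y_labor = 93.
This yields shadow prices y_fertilizer = 9, y_labor = 8.
Reduced cost of corn: c₃ − yᵀa₃ = 25.5 − (9·2 + 8·2) = 25.5 − 34 = -8.5.

-8.5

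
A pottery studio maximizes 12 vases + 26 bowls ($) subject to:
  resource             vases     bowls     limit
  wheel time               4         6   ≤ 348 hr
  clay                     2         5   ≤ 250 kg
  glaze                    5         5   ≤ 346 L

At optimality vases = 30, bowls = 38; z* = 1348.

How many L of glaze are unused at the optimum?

glaze used = 5·30 + 5·38 = 340; slack = 346 − 340 = 6.

6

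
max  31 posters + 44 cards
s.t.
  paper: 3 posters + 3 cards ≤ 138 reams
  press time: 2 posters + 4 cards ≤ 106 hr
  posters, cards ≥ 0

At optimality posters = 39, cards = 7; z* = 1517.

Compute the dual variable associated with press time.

At the optimum: paper uses 138 of 138 (binding); press time uses 106 of 106 (binding).
Dual feasibility on the basic columns requires 3·y_paper + 2·y_press time = 31, 3·y_paper + 4·y_press time = 44.
→ y_paper = 6 and y_press time = 6.5.
Shadow price of press time = 6.5.

6.5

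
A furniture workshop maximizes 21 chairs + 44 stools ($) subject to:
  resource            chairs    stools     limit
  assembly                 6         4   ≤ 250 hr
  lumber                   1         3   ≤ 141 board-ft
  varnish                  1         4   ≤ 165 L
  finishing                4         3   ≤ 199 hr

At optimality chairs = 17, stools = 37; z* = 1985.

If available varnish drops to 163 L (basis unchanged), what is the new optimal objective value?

1967

Binding: assembly and varnish. Non-binding: lumber (13 unused), finishing (20 unused).
Since lumber, finishing are not tight, their duals are 0.
The binding rows give the dual system: 6·y_assembly + 1·y_varnish = 21 and 4·y_assembly + 4·y_varnish = 44.
This yields shadow prices y_assembly = 2, y_varnish = 9.
Δz = y_varnish·Δb = 9 × (-2) = -18, so new z* = 1985 − 18 = 1967.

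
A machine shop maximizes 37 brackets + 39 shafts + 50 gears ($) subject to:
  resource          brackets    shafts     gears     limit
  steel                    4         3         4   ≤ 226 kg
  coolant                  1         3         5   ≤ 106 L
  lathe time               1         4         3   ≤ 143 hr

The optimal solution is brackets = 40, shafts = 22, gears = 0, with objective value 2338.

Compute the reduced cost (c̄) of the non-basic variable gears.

Check each constraint at x*: steel 226/226 (tight); coolant 106/106 (tight); lathe time 128/143 (slack 15).
By complementary slackness, y = 0 for the non-binding constraint.
From A_Bᵀ y = c: 4·y_steel + 1·y_coolant = 37; 3·y_steel + 3·y_coolant = 39.
→ y_steel = 8 and y_coolant = 5.
Reduced cost of gears: c₃ − yᵀa₃ = 50 − (8·4 + 5·5) = 50 − 57 = -7.

-7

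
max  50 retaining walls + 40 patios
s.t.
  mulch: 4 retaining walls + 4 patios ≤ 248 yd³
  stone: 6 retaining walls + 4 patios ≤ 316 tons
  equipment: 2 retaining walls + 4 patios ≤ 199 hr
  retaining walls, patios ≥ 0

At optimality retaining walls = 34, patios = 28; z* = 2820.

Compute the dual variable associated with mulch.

5

Binding: mulch and stone. Non-binding: equipment (19 unused).
Slack constraints have shadow price 0 (complementary slackness).
The binding rows give the dual system: 4·y_mulch + 6·y_stone = 50 and 4·y_mulch + 4·y_stone = 40.
Solving: y_mulch = 5, y_stone = 5.
Shadow price of mulch = 5.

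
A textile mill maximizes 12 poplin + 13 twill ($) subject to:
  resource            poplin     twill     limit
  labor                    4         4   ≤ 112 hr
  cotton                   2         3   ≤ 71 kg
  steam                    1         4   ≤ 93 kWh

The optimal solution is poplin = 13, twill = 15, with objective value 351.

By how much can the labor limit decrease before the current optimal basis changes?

16

Binding constraints: labor, cotton. The basis is B = [[4,4],[2,3]] with det 4.
Per unit decrease in labor, x* moves by d = (-0.75, 0.5).
The basis stays optimal until steam becomes binding; allowable decrease = 16 hr.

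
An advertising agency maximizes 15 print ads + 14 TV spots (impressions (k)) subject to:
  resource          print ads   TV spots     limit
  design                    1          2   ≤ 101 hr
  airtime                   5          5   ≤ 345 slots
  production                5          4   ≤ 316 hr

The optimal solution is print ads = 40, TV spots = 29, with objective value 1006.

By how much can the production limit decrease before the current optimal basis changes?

3

Binding constraints: airtime, production. The basis is B = [[5,5],[5,4]] with det -5.
Per unit decrease in production, x* moves by d = (-1, 1).
The basis stays optimal until design becomes binding; allowable decrease = 3 hr.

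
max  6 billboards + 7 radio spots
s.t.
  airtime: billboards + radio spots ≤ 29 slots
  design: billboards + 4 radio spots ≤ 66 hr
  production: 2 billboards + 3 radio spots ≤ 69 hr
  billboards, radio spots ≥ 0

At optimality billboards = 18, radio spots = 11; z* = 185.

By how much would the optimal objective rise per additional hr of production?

1

Binding: airtime and production. Non-binding: design (4 unused).
Slack constraints have shadow price 0 (complementary slackness).
Dual feasibility on the basic columns requires 1·y_airtime + 2·y_production = 6, 1·y_airtime + 3·y_production = 7.
Solving: y_airtime = 4, y_production = 1.
Shadow price of production = 1.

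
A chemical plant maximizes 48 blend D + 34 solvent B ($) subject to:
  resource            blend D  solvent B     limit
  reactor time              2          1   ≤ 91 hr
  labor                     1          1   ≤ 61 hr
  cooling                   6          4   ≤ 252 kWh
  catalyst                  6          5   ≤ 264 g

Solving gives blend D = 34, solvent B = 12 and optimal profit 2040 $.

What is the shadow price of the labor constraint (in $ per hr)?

Binding: cooling and catalyst. Non-binding: reactor time (11 unused), labor (15 unused).
By complementary slackness, y = 0 for the non-binding constraints.
From A_Bᵀ y = c: 6·y_cooling + 6·y_catalyst = 48; 4·y_cooling + 5·y_catalyst = 34.
Solving: y_cooling = 6, y_catalyst = 2.
Shadow price of labor = 0.

0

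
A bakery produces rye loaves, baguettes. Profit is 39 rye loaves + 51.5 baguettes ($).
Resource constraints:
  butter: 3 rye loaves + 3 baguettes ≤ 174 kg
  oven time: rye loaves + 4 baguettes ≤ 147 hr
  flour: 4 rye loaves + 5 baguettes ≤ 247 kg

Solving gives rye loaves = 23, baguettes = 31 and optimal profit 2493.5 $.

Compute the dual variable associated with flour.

9.5

At the optimum: butter uses 162 of 174 (slack = 12); oven time uses 147 of 147 (binding); flour uses 247 of 247 (binding).
Slack constraints have shadow price 0 (complementary slackness).
From A_Bᵀ y = c: 1·y_oven time + 4·y_flour = 39; 4·y_oven time + 5·y_flour = 51.5.
Solving: y_oven time = 1, y_flour = 9.5.
Shadow price of flour = 9.5.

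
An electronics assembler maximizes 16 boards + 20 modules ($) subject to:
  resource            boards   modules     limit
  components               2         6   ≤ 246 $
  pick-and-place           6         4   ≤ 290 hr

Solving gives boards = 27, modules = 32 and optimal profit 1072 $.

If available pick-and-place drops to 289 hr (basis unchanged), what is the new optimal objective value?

1070

At the optimum: components uses 246 of 246 (binding); pick-and-place uses 290 of 290 (binding).
Dual feasibility on the basic columns requires 2·y_components + 6·y_pick-and-place = 16, 6·y_components + 4·y_pick-and-place = 20.
→ y_components = 2 and y_pick-and-place = 2.
Δz = y_pick-and-place·Δb = 2 × (-1) = -2, so new z* = 1072 − 2 = 1070.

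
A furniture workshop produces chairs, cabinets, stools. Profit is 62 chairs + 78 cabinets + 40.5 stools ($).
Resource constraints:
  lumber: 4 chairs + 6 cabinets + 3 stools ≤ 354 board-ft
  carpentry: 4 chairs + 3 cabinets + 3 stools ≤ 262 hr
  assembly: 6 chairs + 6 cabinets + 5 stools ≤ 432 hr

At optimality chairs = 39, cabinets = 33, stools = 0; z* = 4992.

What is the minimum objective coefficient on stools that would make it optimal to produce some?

49

Check each constraint at x*: lumber 354/354 (tight); carpentry 255/262 (slack 7); assembly 432/432 (tight).
Since carpentry is not tight, its dual is 0.
Dual feasibility on the basic columns requires 4·y_lumber + 6·y_assembly = 62, 6·y_lumber + 6·y_assembly = 78.
→ y_lumber = 8 and y_assembly = 5.
stools enters the basis when its profit ≥ yᵀa₃ = 8·3 + 5·5 = 49.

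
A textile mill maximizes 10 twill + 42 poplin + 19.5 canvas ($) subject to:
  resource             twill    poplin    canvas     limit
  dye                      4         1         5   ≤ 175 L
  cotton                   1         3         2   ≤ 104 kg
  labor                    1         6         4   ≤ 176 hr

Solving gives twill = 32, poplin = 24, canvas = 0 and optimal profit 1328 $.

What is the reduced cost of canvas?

-8.5

Binding: cotton and labor. Non-binding: dye (23 unused).
Slack constraints have shadow price 0 (complementary slackness).
The binding rows give the dual system: 1·y_cotton + 1·y_labor = 10 and 3·y_cotton + 6·y_labor = 42.
→ y_cotton = 6 and y_labor = 4.
Reduced cost of canvas: c₃ − yᵀa₃ = 19.5 − (6·2 + 4·4) = 19.5 − 28 = -8.5.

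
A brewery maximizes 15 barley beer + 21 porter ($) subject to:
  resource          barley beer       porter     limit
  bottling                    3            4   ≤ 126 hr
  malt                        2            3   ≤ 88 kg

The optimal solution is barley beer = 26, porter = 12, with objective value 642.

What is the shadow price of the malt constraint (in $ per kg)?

3

At the optimum: bottling uses 126 of 126 (binding); malt uses 88 of 88 (binding).
The binding rows give the dual system: 3·y_bottling + 2·y_malt = 15 and 4·y_bottling + 3·y_malt = 21.
This yields shadow prices y_bottling = 3, y_malt = 3.
Shadow price of malt = 3.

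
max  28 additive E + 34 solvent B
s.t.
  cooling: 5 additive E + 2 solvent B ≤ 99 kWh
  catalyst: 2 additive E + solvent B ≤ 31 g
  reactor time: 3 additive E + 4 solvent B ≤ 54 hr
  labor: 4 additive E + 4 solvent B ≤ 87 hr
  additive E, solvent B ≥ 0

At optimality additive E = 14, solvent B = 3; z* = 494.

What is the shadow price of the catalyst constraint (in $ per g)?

At the optimum: cooling uses 76 of 99 (slack = 23); catalyst uses 31 of 31 (binding); reactor time uses 54 of 54 (binding); labor uses 68 of 87 (slack = 19).
Since cooling, labor are not tight, their duals are 0.
The binding rows give the dual system: 2·y_catalyst + 3·y_reactor time = 28 and 1·y_catalyst + 4·y_reactor time = 34.
→ y_catalyst = 2 and y_reactor time = 8.
Shadow price of catalyst = 2.

2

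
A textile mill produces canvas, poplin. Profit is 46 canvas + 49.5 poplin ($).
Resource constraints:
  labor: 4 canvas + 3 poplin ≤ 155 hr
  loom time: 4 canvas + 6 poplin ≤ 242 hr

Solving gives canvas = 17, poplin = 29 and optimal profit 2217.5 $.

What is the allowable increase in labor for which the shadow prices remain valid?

87

Binding constraints: labor, loom time. The basis is B = [[4,3],[4,6]] with det 12.
Per unit increase in labor, x* moves by d = (0.5, -0.3333).
The basis stays optimal until poplin reaches 0; allowable increase = 87 hr.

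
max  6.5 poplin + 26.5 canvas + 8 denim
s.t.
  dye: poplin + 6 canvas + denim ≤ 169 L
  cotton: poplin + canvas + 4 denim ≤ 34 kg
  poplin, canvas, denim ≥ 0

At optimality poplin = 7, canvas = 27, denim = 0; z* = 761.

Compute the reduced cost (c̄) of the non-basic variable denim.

At the optimum: dye uses 169 of 169 (binding); cotton uses 34 of 34 (binding).
The binding rows give the dual system: 1·y_dye + 1·y_cotton = 6.5 and 6·y_dye + 1·y_cotton = 26.5.
→ y_dye = 4 and y_cotton = 2.5.
Reduced cost of denim: c₃ − yᵀa₃ = 8 − (4·1 + 2.5·4) = 8 − 14 = -6.

-6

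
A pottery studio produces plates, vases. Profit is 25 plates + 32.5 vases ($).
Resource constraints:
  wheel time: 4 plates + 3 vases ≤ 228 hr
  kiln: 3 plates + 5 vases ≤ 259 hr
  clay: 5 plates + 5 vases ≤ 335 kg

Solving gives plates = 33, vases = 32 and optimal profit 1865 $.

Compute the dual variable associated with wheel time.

2.5

Binding: wheel time and kiln. Non-binding: clay (10 unused).
Slack constraints have shadow price 0 (complementary slackness).
Dual feasibility on the basic columns requires 4·y_wheel time + 3·y_kiln = 25, 3·y_wheel time + 5·y_kiln = 32.5.
This yields shadow prices y_wheel time = 2.5, y_kiln = 5.
Shadow price of wheel time = 2.5.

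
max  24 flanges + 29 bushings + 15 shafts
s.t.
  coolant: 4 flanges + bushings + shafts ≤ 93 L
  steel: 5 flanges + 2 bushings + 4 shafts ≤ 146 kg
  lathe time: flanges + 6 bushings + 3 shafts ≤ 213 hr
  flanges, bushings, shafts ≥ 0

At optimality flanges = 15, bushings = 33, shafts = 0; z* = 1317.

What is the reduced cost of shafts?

Check each constraint at x*: coolant 93/93 (tight); steel 141/146 (slack 5); lathe time 213/213 (tight).
By complementary slackness, y = 0 for the non-binding constraint.
From A_Bᵀ y = c: 4·y_coolant + 1·y_lathe time = 24; 1·y_coolant + 6·y_lathe time = 29.
Solving: y_coolant = 5, y_lathe time = 4.
Reduced cost of shafts: c₃ − yᵀa₃ = 15 − (5·1 + 4·3) = 15 − 17 = -2.

-2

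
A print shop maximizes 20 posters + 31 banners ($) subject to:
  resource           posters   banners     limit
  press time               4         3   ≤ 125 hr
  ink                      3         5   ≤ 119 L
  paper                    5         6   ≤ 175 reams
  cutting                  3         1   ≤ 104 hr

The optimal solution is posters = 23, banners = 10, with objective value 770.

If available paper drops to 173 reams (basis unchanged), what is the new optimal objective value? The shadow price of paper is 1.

768

Δb = -2, so new z* = 770 + (1)·(-2) = 770 − 2 = 768.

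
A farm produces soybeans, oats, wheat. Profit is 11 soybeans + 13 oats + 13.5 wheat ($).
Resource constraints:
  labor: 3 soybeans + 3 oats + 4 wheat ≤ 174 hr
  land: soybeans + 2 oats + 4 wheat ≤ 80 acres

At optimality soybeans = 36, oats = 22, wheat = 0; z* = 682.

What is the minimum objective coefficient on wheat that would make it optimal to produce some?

20

At the optimum: labor uses 174 of 174 (binding); land uses 80 of 80 (binding).
From A_Bᵀ y = c: 3·y_labor + 1·y_land = 11; 3·y_labor + 2·y_land = 13.
Solving: y_labor = 3, y_land = 2.
wheat enters the basis when its profit ≥ yᵀa₃ = 3·4 + 2·4 = 20.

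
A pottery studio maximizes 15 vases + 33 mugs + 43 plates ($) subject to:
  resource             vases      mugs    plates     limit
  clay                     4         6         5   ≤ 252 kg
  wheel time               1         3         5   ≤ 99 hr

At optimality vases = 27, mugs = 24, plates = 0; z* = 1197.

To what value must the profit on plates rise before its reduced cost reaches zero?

Both clay and wheel time are binding at x*.
The binding rows give the dual system: 4·y_clay + 1·y_wheel time = 15 and 6·y_clay + 3·y_wheel time = 33.
Solving: y_clay = 2, y_wheel time = 7.
plates enters the basis when its profit ≥ yᵀa₃ = 2·5 + 7·5 = 45.

45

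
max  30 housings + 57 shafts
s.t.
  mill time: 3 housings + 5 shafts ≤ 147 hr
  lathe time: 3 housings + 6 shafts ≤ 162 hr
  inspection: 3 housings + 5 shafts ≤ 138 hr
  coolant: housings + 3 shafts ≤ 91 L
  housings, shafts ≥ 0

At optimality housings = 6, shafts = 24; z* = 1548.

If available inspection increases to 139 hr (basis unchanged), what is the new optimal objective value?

Binding: lathe time and inspection. Non-binding: mill time (9 unused), coolant (13 unused).
By complementary slackness, y = 0 for the non-binding constraints.
Dual feasibility on the basic columns requires 3·y_lathe time + 3·y_inspection = 30, 6·y_lathe time + 5·y_inspection = 57.
This yields shadow prices y_lathe time = 7, y_inspection = 3.
Δz = y_inspection·Δb = 3 × (1) = 3, so new z* = 1548 + 3 = 1551.

1551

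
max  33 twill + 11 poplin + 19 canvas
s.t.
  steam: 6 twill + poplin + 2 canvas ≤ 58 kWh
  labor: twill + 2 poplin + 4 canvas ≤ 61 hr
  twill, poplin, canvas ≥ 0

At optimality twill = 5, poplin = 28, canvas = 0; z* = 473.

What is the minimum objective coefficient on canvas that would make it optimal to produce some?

22

Check each constraint at x*: steam 58/58 (tight); labor 61/61 (tight).
The binding rows give the dual system: 6·y_steam + 1·y_labor = 33 and 1·y_steam + 2·y_labor = 11.
Solving: y_steam = 5, y_labor = 3.
canvas enters the basis when its profit ≥ yᵀa₃ = 5·2 + 3·4 = 22.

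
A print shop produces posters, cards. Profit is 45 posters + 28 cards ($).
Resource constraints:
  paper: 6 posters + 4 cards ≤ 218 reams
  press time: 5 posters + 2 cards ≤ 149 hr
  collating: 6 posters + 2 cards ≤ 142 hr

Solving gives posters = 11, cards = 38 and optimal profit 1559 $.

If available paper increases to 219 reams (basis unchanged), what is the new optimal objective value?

1565.5

At the optimum: paper uses 218 of 218 (binding); press time uses 131 of 149 (slack = 18); collating uses 142 of 142 (binding).
By complementary slackness, y = 0 for the non-binding constraint.
From A_Bᵀ y = c: 6·y_paper + 6·y_collating = 45; 4·y_paper + 2·y_collating = 28.
This yields shadow prices y_paper = 6.5, y_collating = 1.
Δz = y_paper·Δb = 6.5 × (1) = 6.5, so new z* = 1559 + 6.5 = 1565.5.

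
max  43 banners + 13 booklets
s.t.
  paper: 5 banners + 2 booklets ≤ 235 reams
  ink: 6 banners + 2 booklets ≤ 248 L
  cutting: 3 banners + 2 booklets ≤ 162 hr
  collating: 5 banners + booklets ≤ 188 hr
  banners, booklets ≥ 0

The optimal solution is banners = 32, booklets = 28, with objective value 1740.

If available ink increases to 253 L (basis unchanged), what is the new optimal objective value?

Binding: ink and collating. Non-binding: paper (19 unused), cutting (10 unused).
Since paper, cutting are not tight, their duals are 0.
Dual feasibility on the basic columns requires 6·y_ink + 5·y_collating = 43, 2·y_ink + 1·y_collating = 13.
→ y_ink = 5.5 and y_collating = 2.
Δz = y_ink·Δb = 5.5 × (5) = 27.5, so new z* = 1740 + 27.5 = 1767.5.

1767.5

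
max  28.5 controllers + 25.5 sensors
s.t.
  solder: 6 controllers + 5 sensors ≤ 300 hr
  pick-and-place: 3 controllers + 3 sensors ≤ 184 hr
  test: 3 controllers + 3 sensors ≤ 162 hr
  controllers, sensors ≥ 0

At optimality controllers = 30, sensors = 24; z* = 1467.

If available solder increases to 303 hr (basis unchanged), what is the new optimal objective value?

1476

At the optimum: solder uses 300 of 300 (binding); pick-and-place uses 162 of 184 (slack = 22); test uses 162 of 162 (binding).
By complementary slackness, y = 0 for the non-binding constraint.
The binding rows give the dual system: 6·y_solder + 3·y_test = 28.5 and 5·y_solder + 3·y_test = 25.5.
Solving: y_solder = 3, y_test = 3.5.
Δz = y_solder·Δb = 3 × (3) = 9, so new z* = 1467 + 9 = 1476.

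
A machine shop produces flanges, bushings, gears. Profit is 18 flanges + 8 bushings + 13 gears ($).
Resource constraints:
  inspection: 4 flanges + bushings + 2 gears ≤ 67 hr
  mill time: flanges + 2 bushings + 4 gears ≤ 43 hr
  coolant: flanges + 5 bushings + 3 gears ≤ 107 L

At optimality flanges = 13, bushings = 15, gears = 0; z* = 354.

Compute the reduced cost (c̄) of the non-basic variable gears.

-3

Binding: inspection and mill time. Non-binding: coolant (19 unused).
Since coolant is not tight, its dual is 0.
From A_Bᵀ y = c: 4·y_inspection + 1·y_mill time = 18; 1·y_inspection + 2·y_mill time = 8.
This yields shadow prices y_inspection = 4, y_mill time = 2.
Reduced cost of gears: c₃ − yᵀa₃ = 13 − (4·2 + 2·4) = 13 − 16 = -3.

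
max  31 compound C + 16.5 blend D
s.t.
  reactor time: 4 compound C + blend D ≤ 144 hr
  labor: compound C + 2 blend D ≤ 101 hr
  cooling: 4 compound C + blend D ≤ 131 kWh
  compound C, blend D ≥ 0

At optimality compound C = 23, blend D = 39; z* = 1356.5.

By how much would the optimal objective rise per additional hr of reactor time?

Binding: labor and cooling. Non-binding: reactor time (13 unused).
Slack constraints have shadow price 0 (complementary slackness).
From A_Bᵀ y = c: 1·y_labor + 4·y_cooling = 31; 2·y_labor + 1·y_cooling = 16.5.
→ y_labor = 5 and y_cooling = 6.5.
Shadow price of reactor time = 0.

0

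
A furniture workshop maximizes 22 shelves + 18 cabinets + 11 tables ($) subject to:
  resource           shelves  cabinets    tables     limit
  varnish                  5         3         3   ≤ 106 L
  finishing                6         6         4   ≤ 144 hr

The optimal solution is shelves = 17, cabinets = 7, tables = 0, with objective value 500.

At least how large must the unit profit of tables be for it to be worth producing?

14

Both varnish and finishing are binding at x*.
The binding rows give the dual system: 5·y_varnish + 6·y_finishing = 22 and 3·y_varnish + 6·y_finishing = 18.
This yields shadow prices y_varnish = 2, y_finishing = 2.
tables enters the basis when its profit ≥ yᵀa₃ = 2·3 + 2·4 = 14.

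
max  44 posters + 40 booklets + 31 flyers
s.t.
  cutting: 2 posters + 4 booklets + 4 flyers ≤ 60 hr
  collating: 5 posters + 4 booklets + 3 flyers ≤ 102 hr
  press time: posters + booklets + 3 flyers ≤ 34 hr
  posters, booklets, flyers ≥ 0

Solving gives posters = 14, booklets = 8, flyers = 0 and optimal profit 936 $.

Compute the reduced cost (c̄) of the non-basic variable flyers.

At the optimum: cutting uses 60 of 60 (binding); collating uses 102 of 102 (binding); press time uses 22 of 34 (slack = 12).
Since press time is not tight, its dual is 0.
The binding rows give the dual system: 2·y_cutting + 5·y_collating = 44 and 4·y_cutting + 4·y_collating = 40.
This yields shadow prices y_cutting = 2, y_collating = 8.
Reduced cost of flyers: c₃ − yᵀa₃ = 31 − (2·4 + 8·3) = 31 − 32 = -1.

-1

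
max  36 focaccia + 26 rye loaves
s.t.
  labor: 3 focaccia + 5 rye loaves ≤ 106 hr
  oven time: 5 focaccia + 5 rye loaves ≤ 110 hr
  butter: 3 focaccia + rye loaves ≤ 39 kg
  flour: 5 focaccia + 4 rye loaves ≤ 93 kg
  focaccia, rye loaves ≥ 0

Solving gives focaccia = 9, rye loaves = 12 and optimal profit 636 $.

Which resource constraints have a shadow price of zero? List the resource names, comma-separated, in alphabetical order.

labor: 87/106 (slack 19)
oven time: 105/110 (slack 5)
butter: 39/39 (binding)
flour: 93/93 (binding)
By complementary slackness, a constraint with positive slack has shadow price 0 → labor, oven time.

labor, oven time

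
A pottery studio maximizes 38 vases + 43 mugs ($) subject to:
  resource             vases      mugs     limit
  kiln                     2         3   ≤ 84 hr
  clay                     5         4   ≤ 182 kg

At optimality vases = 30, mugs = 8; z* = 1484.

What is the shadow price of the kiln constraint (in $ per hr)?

9

Check each constraint at x*: kiln 84/84 (tight); clay 182/182 (tight).
The binding rows give the dual system: 2·y_kiln + 5·y_clay = 38 and 3·y_kiln + 4·y_clay = 43.
→ y_kiln = 9 and y_clay = 4.
Shadow price of kiln = 9.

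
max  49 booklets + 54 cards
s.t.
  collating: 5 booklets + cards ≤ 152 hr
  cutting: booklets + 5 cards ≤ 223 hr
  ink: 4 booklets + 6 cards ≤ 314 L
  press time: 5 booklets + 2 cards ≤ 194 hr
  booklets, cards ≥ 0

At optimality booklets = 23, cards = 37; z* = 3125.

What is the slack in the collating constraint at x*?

0

collating used = 5·23 + 1·37 = 152; slack = 152 − 152 = 0.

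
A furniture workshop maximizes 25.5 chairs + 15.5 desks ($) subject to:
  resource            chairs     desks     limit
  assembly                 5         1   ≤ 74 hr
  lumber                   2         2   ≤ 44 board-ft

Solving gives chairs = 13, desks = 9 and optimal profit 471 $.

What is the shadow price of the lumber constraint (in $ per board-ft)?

6.5

Check each constraint at x*: assembly 74/74 (tight); lumber 44/44 (tight).
Dual feasibility on the basic columns requires 5·y_assembly + 2·y_lumber = 25.5, 1·y_assembly + 2·y_lumber = 15.5.
This yields shadow prices y_assembly = 2.5, y_lumber = 6.5.
Shadow price of lumber = 6.5.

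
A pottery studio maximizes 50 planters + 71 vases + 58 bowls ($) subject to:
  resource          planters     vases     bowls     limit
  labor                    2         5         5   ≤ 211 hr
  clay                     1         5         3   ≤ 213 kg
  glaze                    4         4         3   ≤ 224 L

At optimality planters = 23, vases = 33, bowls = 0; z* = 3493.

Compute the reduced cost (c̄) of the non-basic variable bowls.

-4

Binding: labor and glaze. Non-binding: clay (25 unused).
By complementary slackness, y = 0 for the non-binding constraint.
Dual feasibility on the basic columns requires 2·y_labor + 4·y_glaze = 50, 5·y_labor + 4·y_glaze = 71.
Solving: y_labor = 7, y_glaze = 9.
Reduced cost of bowls: c₃ − yᵀa₃ = 58 − (7·5 + 9·3) = 58 − 62 = -4.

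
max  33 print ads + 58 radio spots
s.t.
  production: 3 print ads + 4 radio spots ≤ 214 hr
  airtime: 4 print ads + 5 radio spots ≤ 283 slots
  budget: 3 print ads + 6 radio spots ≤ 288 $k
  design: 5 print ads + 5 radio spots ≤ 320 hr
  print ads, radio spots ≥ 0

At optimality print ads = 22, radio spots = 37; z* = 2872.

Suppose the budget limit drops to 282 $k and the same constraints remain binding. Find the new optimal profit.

2830

Check each constraint at x*: production 214/214 (tight); airtime 273/283 (slack 10); budget 288/288 (tight); design 295/320 (slack 25).
Since airtime, design are not tight, their duals are 0.
The binding rows give the dual system: 3·y_production + 3·y_budget = 33 and 4·y_production + 6·y_budget = 58.
→ y_production = 4 and y_budget = 7.
Δz = y_budget·Δb = 7 × (-6) = -42, so new z* = 2872 − 42 = 2830.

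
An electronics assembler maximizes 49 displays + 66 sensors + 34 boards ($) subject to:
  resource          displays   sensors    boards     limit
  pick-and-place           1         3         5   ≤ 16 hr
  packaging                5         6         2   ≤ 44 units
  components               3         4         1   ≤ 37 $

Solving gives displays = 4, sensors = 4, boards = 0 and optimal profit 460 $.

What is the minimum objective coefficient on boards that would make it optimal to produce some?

38

At the optimum: pick-and-place uses 16 of 16 (binding); packaging uses 44 of 44 (binding); components uses 28 of 37 (slack = 9).
Slack constraints have shadow price 0 (complementary slackness).
From A_Bᵀ y = c: 1·y_pick-and-place + 5·y_packaging = 49; 3·y_pick-and-place + 6·y_packaging = 66.
This yields shadow prices y_pick-and-place = 4, y_packaging = 9.
boards enters the basis when its profit ≥ yᵀa₃ = 4·5 + 9·2 = 38.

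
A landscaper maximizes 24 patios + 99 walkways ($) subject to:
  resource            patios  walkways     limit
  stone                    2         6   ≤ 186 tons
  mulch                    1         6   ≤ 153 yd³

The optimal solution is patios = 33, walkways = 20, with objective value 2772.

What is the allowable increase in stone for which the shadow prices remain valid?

Binding constraints: stone, mulch. The basis is B = [[2,6],[1,6]] with det 6.
Per unit increase in stone, x* moves by d = (1, -0.1667).
The basis stays optimal until walkways reaches 0; allowable increase = 120 tons.

120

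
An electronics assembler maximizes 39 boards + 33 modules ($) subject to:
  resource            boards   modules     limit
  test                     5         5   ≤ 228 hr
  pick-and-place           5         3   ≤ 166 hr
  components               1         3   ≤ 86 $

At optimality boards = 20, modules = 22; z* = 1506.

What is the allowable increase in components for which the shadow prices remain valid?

Binding constraints: pick-and-place, components. The basis is B = [[5,3],[1,3]] with det 12.
Per unit increase in components, x* moves by d = (-0.25, 0.4167).
The basis stays optimal until test becomes binding; allowable increase = 21.6 $.

21.6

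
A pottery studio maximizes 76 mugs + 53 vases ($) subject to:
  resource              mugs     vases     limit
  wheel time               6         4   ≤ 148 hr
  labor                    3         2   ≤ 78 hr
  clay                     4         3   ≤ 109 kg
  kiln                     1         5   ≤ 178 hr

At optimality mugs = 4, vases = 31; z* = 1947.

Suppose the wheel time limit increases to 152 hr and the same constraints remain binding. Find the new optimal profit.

Check each constraint at x*: wheel time 148/148 (tight); labor 74/78 (slack 4); clay 109/109 (tight); kiln 159/178 (slack 19).
Since labor, kiln are not tight, their duals are 0.
The binding rows give the dual system: 6·y_wheel time + 4·y_clay = 76 and 4·y_wheel time + 3·y_clay = 53.
This yields shadow prices y_wheel time = 8, y_clay = 7.
Δz = y_wheel time·Δb = 8 × (4) = 32, so new z* = 1947 + 32 = 1979.

1979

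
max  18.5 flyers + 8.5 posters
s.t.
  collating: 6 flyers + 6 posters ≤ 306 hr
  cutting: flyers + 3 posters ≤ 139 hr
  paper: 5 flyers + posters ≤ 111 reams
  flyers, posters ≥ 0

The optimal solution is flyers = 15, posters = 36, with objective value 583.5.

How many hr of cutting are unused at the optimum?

16

cutting used = 1·15 + 3·36 = 123; slack = 139 − 123 = 16.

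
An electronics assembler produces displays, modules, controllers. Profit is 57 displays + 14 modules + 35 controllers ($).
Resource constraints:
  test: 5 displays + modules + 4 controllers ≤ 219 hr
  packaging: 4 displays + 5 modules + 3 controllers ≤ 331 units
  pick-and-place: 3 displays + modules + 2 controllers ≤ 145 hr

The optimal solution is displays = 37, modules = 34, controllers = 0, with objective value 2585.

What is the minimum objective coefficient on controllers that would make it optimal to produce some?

43

Binding: test and pick-and-place. Non-binding: packaging (13 unused).
Since packaging is not tight, its dual is 0.
The binding rows give the dual system: 5·y_test + 3·y_pick-and-place = 57 and 1·y_test + 1·y_pick-and-place = 14.
Solving: y_test = 7.5, y_pick-and-place = 6.5.
controllers enters the basis when its profit ≥ yᵀa₃ = 7.5·4 + 6.5·2 = 43.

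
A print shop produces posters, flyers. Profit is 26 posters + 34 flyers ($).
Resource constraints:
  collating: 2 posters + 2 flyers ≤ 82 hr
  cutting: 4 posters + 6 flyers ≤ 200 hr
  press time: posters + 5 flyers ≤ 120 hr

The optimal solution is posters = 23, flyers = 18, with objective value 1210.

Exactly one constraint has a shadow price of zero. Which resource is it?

press time

collating: 82/82 (binding)
cutting: 200/200 (binding)
press time: 113/120 (slack 7)
By complementary slackness, a constraint with positive slack has shadow price 0 → press time.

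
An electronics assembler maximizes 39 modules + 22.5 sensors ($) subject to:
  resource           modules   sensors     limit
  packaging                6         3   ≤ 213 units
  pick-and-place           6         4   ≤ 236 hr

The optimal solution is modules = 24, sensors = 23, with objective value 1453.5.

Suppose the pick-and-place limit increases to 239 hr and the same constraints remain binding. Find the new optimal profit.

At the optimum: packaging uses 213 of 213 (binding); pick-and-place uses 236 of 236 (binding).
Dual feasibility on the basic columns requires 6·y_packaging + 6·y_pick-and-place = 39, 3·y_packaging + 4·y_pick-and-place = 22.5.
This yields shadow prices y_packaging = 3.5, y_pick-and-place = 3.
Δz = y_pick-and-place·Δb = 3 × (3) = 9, so new z* = 1453.5 + 9 = 1462.5.

1462.5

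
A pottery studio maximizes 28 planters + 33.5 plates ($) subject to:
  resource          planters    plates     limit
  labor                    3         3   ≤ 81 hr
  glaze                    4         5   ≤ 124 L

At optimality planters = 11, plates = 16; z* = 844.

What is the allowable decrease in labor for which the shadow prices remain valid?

Binding constraints: labor, glaze. The basis is B = [[3,3],[4,5]] with det 3.
Per unit decrease in labor, x* moves by d = (-1.6667, 1.3333).
The basis stays optimal until planters reaches 0; allowable decrease = 6.6 hr.

6.6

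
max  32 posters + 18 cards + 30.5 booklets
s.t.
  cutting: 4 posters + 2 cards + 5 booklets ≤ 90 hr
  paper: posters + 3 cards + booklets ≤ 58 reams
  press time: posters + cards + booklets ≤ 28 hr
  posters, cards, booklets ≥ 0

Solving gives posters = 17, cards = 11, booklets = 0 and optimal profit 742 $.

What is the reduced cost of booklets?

At the optimum: cutting uses 90 of 90 (binding); paper uses 50 of 58 (slack = 8); press time uses 28 of 28 (binding).
Slack constraints have shadow price 0 (complementary slackness).
Dual feasibility on the basic columns requires 4·y_cutting + 1·y_press time = 32, 2·y_cutting + 1·y_press time = 18.
This yields shadow prices y_cutting = 7, y_press time = 4.
Reduced cost of booklets: c₃ − yᵀa₃ = 30.5 − (7·5 + 4·1) = 30.5 − 39 = -8.5.

-8.5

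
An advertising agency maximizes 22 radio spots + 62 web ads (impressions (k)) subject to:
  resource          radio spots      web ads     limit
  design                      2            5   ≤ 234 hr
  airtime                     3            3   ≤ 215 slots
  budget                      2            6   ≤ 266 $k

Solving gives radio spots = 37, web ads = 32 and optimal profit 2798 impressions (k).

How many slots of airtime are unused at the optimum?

airtime used = 3·37 + 3·32 = 207; slack = 215 − 207 = 8.

8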